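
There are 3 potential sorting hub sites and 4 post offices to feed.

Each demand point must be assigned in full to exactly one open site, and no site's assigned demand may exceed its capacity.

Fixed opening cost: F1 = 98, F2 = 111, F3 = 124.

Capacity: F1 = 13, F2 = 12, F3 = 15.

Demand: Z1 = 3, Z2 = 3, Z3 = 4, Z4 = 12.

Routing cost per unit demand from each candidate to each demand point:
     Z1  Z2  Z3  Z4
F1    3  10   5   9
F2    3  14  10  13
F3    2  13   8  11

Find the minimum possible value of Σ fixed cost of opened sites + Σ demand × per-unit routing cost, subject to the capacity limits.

407

Open {F1, F3}; cheapest assignment that respects the capacities:
  F1 (cap 13, load 12): Z4 — cost 12×9 = 108
  F3 (cap 15, load 10): Z1, Z2, Z3 — cost 3×2 + 3×13 + 4×8 = 77
  Shipping 185, fixed 222 → total 407.
  Any other capacity-feasible assignment to {F1, F3} ships for at least 185.
Compare {F1, F2}: its best feasible assignment gives total 408.
Compare {F2, F3}: its best feasible assignment gives total 455.
Every other set of open sites that can feasibly serve all demand totals ≥ 408 even under its best assignment. Minimum: 407.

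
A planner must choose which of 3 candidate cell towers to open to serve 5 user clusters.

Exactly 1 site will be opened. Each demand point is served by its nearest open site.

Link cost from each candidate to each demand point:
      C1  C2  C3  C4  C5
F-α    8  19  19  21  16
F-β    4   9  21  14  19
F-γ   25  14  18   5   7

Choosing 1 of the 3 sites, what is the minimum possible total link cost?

67

Open {F-β}.
  C1→F-β 4, C2→F-β 9, C3→F-β 21, C4→F-β 14, C5→F-β 19  ⇒ total 67.
Compare {F-γ}: total 69.
Compare {F-α}: total 83.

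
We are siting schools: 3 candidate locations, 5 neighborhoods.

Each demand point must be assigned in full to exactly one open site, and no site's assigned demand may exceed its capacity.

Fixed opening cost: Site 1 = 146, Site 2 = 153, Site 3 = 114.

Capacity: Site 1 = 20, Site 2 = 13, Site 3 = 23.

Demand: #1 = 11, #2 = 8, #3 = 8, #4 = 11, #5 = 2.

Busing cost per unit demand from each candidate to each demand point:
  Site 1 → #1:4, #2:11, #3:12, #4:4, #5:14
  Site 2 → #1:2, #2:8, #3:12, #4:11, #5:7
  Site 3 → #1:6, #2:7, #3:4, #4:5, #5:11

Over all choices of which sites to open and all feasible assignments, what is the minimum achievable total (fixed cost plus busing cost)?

Open {Site 1, Site 3}; cheapest assignment that respects the capacities:
  Site 1 (cap 20, load 19): #1, #2 — cost 11×4 + 8×11 = 132
  Site 3 (cap 23, load 21): #3, #4, #5 — cost 8×4 + 11×5 + 2×11 = 109
  Shipping 241, fixed 260 → total 501.
  Any other capacity-feasible assignment to {Site 1, Site 3} ships for at least 241.
Compare {Site 1, Site 2, Site 3}: its best feasible assignment gives total 581.
Every other set of open sites that can feasibly serve all demand totals ≥ 581 even under its best assignment. Minimum: 501.

501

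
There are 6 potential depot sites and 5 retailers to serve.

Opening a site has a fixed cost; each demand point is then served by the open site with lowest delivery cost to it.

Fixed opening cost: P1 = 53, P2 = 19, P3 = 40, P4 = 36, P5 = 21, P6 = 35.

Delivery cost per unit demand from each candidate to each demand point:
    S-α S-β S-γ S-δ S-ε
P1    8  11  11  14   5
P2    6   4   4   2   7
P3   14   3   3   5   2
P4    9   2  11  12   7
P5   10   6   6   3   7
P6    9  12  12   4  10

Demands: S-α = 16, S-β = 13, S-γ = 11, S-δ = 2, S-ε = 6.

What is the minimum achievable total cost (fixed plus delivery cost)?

243

Open {P2, P3}: assign each demand point to its cheapest open site.
  S-α→P2 16×6=96, S-β→P3 13×3=39, S-γ→P3 11×3=33, S-δ→P2 2×2=4, S-ε→P3 6×2=12
  delivery cost 184, fixed 59 → total 243.
Compare {P2}: delivery cost 238 + fixed 19 = 257.
Compare {P2, P3, P5}: delivery cost 184 + fixed 80 = 264.
Compare {P2, P3, P4}: delivery cost 171 + fixed 95 = 266.
All other subsets cost ≥ 257. Minimum total cost: 243.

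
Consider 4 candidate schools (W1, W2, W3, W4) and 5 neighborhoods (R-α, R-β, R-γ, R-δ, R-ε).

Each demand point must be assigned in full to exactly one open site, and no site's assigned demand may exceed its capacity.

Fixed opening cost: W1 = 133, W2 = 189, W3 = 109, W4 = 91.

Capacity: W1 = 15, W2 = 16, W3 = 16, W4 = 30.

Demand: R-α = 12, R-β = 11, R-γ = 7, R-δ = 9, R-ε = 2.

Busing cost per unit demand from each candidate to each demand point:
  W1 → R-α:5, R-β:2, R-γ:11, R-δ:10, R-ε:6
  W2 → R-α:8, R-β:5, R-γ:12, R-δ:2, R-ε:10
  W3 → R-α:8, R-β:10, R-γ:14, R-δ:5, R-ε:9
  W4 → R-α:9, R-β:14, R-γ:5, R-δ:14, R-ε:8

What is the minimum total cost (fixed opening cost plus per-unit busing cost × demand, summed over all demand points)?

527

Open {W1, W4}; cheapest assignment that respects the capacities:
  W1 (cap 15, load 13): R-β, R-ε — cost 11×2 + 2×6 = 34
  W4 (cap 30, load 28): R-α, R-γ, R-δ — cost 12×9 + 7×5 + 9×14 = 269
  Shipping 303, fixed 224 → total 527.
  Any other capacity-feasible assignment to {W1, W4} ships for at least 303.
Compare {W1, W3, W4}: its best feasible assignment gives total 555.
Compare {W3, W4}: its best feasible assignment gives total 560.
Every other set of open sites that can feasibly serve all demand totals ≥ 555 even under its best assignment. Minimum: 527.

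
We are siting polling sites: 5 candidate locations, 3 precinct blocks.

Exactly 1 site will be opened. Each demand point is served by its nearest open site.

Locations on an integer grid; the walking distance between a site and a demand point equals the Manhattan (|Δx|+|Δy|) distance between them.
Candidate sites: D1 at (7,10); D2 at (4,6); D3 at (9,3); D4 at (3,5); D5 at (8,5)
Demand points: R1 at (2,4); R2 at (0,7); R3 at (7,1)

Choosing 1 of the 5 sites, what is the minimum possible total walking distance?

15

Open {D4}.
  R1→D4 2, R2→D4 5, R3→D4 8  ⇒ total 15.
Compare {D2}: total 17.
Compare {D5}: total 22.
No size-1 selection does better; minimum is 15.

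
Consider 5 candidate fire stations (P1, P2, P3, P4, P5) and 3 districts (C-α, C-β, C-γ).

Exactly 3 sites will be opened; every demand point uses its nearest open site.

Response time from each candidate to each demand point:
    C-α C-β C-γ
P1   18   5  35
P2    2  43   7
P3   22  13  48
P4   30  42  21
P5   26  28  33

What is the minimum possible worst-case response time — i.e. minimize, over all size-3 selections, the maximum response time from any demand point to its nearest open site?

7

Open {P1, P2, P3}.
  Farthest demand point is C-γ at response time 7 (to P2); all others are ≤ 7.
With {P1, P2, P4} the worst case is 7.
With {P1, P2, P5} the worst case is 7.
No size-3 selection achieves below 7.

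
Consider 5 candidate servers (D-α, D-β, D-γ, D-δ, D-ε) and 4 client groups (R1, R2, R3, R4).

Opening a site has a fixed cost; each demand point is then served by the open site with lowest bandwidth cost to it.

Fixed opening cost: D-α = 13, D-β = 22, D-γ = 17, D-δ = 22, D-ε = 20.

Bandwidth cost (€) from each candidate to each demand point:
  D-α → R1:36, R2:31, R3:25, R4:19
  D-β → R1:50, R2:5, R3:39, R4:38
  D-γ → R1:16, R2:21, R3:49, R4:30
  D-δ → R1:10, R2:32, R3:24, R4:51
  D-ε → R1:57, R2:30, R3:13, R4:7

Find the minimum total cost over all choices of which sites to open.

94

Open {D-γ, D-ε}: assign each demand point to its cheapest open site.
  R1→D-γ 16, R2→D-γ 21, R3→D-ε 13, R4→D-ε 7
  bandwidth cost 57, fixed 37 → total 94.
Compare {D-β, D-δ, D-ε}: bandwidth cost 35 + fixed 64 = 99.
Compare {D-β, D-γ, D-ε}: bandwidth cost 41 + fixed 59 = 100.
Compare {D-δ, D-ε}: bandwidth cost 60 + fixed 42 = 102.
All other subsets cost ≥ 99. Minimum total cost: 94.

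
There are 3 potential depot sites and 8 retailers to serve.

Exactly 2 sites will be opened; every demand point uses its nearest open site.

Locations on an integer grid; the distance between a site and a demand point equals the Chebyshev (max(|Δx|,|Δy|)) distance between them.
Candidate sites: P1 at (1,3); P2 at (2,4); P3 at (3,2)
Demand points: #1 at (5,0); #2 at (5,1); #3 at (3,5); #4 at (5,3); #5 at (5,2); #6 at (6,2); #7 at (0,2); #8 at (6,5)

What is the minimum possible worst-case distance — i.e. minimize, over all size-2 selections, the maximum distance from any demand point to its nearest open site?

3

Open {P1, P3}.
  Farthest demand point is #6 at distance 3 (to P3); all others are ≤ 3.
With {P2, P3} the worst case is 3.
With {P1, P2} the worst case is 4.
No size-2 selection achieves below 3.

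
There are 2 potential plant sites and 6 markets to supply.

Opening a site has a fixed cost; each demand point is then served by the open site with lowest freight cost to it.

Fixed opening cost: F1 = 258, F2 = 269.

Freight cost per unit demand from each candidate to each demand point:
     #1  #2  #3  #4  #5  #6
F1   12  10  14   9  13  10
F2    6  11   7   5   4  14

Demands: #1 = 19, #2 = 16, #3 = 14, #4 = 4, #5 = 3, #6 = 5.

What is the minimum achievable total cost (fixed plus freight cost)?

759

Open {F2}: assign each demand point to its cheapest open site.
  #1→F2 19×6=114, #2→F2 16×11=176, #3→F2 14×7=98, #4→F2 4×5=20, #5→F2 3×4=12, #6→F2 5×14=70
  freight cost 490, fixed 269 → total 759.
Compare {F1}: freight cost 709 + fixed 258 = 967.
Compare {F1, F2}: freight cost 454 + fixed 527 = 981.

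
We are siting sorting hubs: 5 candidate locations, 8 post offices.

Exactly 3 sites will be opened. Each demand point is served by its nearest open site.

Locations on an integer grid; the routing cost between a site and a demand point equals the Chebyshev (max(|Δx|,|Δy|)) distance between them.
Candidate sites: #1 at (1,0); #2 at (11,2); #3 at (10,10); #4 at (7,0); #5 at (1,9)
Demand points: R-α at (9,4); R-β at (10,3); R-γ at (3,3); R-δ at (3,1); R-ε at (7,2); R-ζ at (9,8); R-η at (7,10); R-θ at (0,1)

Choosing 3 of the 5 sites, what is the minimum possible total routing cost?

Open {#1, #2, #3}.
  R-α→#2 2, R-β→#2 1, R-γ→#1 3, R-δ→#1 2, R-ε→#2 4, R-ζ→#3 2, R-η→#3 3, R-θ→#1 1  ⇒ total 18.
Compare {#1, #3, #4}: total 20.
Compare {#1, #2, #4}: total 25.
No size-3 selection does better; minimum is 18.

18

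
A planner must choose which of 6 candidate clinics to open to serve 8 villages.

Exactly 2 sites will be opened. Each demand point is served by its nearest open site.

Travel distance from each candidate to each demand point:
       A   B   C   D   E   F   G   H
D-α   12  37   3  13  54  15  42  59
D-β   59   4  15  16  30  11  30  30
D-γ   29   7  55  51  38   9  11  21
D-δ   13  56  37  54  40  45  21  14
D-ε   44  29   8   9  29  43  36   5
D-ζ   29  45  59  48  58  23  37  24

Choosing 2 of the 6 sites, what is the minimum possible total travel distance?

107

Open {D-γ, D-ε}.
  A→D-γ 29, B→D-γ 7, C→D-ε 8, D→D-ε 9, E→D-ε 29, F→D-γ 9, G→D-γ 11, H→D-ε 5  ⇒ total 107.
Compare {D-α, D-γ}: total 114.
Compare {D-β, D-δ}: total 124.
No size-2 selection does better; minimum is 107.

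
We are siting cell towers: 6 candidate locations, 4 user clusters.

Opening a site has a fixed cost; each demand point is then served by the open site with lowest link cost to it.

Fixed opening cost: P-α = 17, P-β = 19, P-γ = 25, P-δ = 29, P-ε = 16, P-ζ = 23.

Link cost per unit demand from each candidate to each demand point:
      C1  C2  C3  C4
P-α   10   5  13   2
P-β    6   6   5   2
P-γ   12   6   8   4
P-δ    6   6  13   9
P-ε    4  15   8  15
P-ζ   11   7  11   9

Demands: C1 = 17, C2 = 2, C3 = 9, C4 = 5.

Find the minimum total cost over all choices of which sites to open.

170

Open {P-β, P-ε}: assign each demand point to its cheapest open site.
  C1→P-ε 17×4=68, C2→P-β 2×6=12, C3→P-β 9×5=45, C4→P-β 5×2=10
  link cost 135, fixed 35 → total 170.
Compare {P-α, P-β, P-ε}: link cost 133 + fixed 52 = 185.
Compare {P-β}: link cost 169 + fixed 19 = 188.
Compare {P-α, P-ε}: link cost 160 + fixed 33 = 193.
All other subsets cost ≥ 185. Minimum total cost: 170.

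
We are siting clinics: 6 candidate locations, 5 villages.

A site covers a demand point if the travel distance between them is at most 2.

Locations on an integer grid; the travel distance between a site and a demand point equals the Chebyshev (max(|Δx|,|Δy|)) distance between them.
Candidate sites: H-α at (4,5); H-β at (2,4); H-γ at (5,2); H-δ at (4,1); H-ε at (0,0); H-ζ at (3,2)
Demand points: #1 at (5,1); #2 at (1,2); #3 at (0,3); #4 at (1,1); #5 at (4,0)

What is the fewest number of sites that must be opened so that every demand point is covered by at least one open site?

2

Coverage sets (demand points within 2 of each site):
  H-α: {}
  H-β: {#2, #3}
  H-γ: {#1, #5}
  H-δ: {#1, #5}
  H-ε: {#2, #4}
  H-ζ: {#1, #2, #4, #5}
No single site covers all 5 demand points.
But {H-β, H-ζ} covers everything, so the minimum is 2.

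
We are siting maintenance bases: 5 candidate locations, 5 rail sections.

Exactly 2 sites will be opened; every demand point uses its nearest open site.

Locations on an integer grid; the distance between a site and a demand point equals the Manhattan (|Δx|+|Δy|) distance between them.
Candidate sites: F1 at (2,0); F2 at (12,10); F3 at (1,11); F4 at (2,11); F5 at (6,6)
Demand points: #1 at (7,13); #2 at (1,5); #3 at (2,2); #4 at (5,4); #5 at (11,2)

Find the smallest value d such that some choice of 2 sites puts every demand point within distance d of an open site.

Open {F1, F2}.
  Farthest demand point is #5 at distance 9 (to F2); all others are ≤ 9.
With {F1, F5} the worst case is 9.
With {F2, F5} the worst case is 9.
No size-2 selection achieves below 9.

9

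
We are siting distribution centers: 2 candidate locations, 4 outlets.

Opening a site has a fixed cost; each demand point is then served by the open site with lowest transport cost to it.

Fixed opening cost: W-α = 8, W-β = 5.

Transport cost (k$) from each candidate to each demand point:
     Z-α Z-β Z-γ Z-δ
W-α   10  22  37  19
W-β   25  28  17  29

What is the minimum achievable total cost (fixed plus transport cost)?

81

Open {W-α, W-β}: assign each demand point to its cheapest open site.
  Z-α→W-α 10, Z-β→W-α 22, Z-γ→W-β 17, Z-δ→W-α 19
  transport cost 68, fixed 13 → total 81.
Compare {W-α}: transport cost 88 + fixed 8 = 96.
Compare {W-β}: transport cost 99 + fixed 5 = 104.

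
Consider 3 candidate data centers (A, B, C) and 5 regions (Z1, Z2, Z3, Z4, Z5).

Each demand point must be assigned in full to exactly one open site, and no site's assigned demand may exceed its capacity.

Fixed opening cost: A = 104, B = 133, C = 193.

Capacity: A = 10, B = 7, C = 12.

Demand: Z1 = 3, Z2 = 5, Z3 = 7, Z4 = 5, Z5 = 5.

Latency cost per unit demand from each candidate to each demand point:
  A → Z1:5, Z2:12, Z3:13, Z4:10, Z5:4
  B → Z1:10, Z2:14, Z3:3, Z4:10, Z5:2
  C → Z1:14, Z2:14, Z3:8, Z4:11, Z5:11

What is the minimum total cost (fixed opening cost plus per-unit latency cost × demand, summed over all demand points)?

Open {A, B, C}; cheapest assignment that respects the capacities:
  A (cap 10, load 8): Z1, Z5 — cost 3×5 + 5×4 = 35
  B (cap 7, load 7): Z3 — cost 7×3 = 21
  C (cap 12, load 10): Z2, Z4 — cost 5×14 + 5×11 = 125
  Shipping 181, fixed 430 → total 611.
  Any other capacity-feasible assignment to {A, B, C} ships for at least 181.
Total demand is 25 and no other set of sites has combined capacity ≥ 25, so {A, B, C} is the only feasible choice of open sites. Minimum: 611.

611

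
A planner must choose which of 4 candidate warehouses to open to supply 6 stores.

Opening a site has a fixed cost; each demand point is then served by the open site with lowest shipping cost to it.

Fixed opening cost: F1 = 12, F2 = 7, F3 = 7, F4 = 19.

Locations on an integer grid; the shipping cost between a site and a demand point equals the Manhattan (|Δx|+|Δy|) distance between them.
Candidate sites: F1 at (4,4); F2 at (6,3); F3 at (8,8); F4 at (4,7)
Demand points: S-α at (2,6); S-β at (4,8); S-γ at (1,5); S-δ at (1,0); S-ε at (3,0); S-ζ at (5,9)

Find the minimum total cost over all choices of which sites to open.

42

Open {F1}: assign each demand point to its cheapest open site.
  S-α→F1 4, S-β→F1 4, S-γ→F1 4, S-δ→F1 7, S-ε→F1 5, S-ζ→F1 6
  shipping cost 30, fixed 12 → total 42.
Compare {F1, F3}: shipping cost 28 + fixed 19 = 47.
Compare {F2}: shipping cost 42 + fixed 7 = 49.
Compare {F4}: shipping cost 30 + fixed 19 = 49.
All other subsets cost ≥ 47. Minimum total cost: 42.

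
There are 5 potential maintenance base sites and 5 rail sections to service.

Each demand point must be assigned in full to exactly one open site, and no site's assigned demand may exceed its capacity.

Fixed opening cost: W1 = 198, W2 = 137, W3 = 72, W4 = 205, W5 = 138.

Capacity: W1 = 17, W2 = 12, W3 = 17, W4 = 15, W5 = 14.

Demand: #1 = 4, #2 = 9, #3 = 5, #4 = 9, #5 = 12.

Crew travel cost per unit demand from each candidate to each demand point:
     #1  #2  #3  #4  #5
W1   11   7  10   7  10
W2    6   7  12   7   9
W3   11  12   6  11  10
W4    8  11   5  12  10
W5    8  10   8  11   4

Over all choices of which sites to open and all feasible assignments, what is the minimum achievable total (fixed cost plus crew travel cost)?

Open {W2, W3, W5}; cheapest assignment that respects the capacities:
  W2 (cap 12, load 9): #4 — cost 9×7 = 63
  W3 (cap 17, load 17): #3, #5 — cost 5×6 + 12×10 = 150
  W5 (cap 14, load 13): #1, #2 — cost 4×8 + 9×10 = 122
  Shipping 335, fixed 347 → total 682.
  Any other capacity-feasible assignment to {W2, W3, W5} ships for at least 335.
Compare {W1, W3, W5}: its best feasible assignment gives total 692.
Compare {W3, W4, W5}: its best feasible assignment gives total 723.
Every other set of open sites that can feasibly serve all demand totals ≥ 692 even under its best assignment. Minimum: 682.

682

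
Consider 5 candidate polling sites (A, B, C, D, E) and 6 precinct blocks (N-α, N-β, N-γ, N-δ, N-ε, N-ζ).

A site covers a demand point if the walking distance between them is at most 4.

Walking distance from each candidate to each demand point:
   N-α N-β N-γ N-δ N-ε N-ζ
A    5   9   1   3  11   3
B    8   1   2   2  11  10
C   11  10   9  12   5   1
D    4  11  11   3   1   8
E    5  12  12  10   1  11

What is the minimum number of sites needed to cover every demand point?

Coverage sets (demand points within 4 of each site):
  A: {N-γ, N-δ, N-ζ}
  B: {N-β, N-γ, N-δ}
  C: {N-ζ}
  D: {N-α, N-δ, N-ε}
  E: {N-ε}
No 2 sites suffice: every size-2 union leaves at least one demand point uncovered.
But {A, B, D} covers everything, so the minimum is 3.

3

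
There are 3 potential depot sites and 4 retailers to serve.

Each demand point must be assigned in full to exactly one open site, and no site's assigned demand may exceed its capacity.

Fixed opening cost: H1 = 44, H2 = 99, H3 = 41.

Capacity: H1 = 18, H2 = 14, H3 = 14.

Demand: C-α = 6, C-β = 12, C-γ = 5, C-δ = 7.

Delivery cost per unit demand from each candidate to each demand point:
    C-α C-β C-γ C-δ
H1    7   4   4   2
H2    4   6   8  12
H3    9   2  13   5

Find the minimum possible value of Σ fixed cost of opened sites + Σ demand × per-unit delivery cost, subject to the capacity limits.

Open {H1, H3}; cheapest assignment that respects the capacities:
  H1 (cap 18, load 18): C-α, C-γ, C-δ — cost 6×7 + 5×4 + 7×2 = 76
  H3 (cap 14, load 12): C-β — cost 12×2 = 24
  Shipping 100, fixed 85 → total 185.
  Any other capacity-feasible assignment to {H1, H3} ships for at least 100.
Compare {H1, H2, H3}: its best feasible assignment gives total 266.
Compare {H1, H2}: its best feasible assignment gives total 291.
Every other set of open sites that can feasibly serve all demand totals ≥ 266 even under its best assignment. Minimum: 185.

185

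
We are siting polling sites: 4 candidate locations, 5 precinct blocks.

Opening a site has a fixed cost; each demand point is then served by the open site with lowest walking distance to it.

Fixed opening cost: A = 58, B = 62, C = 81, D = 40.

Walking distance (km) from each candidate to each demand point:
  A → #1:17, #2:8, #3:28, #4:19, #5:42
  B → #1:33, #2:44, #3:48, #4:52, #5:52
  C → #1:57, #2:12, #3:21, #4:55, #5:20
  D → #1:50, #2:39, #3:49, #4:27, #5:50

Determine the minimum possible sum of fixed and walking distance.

172

Open {A}: assign each demand point to its cheapest open site.
  #1→A 17, #2→A 8, #3→A 28, #4→A 19, #5→A 42
  walking distance 114, fixed 58 → total 172.
Compare {A, D}: walking distance 114 + fixed 98 = 212.
Compare {A, C}: walking distance 85 + fixed 139 = 224.
Compare {A, B}: walking distance 114 + fixed 120 = 234.
All other subsets cost ≥ 212. Minimum total cost: 172.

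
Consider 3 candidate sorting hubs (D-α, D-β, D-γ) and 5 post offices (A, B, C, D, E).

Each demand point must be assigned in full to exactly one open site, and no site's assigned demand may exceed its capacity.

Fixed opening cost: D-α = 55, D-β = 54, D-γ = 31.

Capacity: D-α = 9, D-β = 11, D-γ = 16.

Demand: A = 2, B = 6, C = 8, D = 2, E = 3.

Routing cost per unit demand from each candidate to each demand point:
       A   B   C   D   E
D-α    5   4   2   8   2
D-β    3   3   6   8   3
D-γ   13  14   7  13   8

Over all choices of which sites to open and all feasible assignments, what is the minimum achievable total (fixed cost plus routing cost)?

200

Open {D-β, D-γ}; cheapest assignment that respects the capacities:
  D-β (cap 11, load 11): A, B, E — cost 2×3 + 6×3 + 3×3 = 33
  D-γ (cap 16, load 10): C, D — cost 8×7 + 2×13 = 82
  Shipping 115, fixed 85 → total 200.
  Any other capacity-feasible assignment to {D-β, D-γ} ships for at least 115.
Compare {D-α, D-β, D-γ}: its best feasible assignment gives total 215.
Compare {D-α, D-γ}: its best feasible assignment gives total 224.
Every other set of open sites that can feasibly serve all demand totals ≥ 215 even under its best assignment. Minimum: 200.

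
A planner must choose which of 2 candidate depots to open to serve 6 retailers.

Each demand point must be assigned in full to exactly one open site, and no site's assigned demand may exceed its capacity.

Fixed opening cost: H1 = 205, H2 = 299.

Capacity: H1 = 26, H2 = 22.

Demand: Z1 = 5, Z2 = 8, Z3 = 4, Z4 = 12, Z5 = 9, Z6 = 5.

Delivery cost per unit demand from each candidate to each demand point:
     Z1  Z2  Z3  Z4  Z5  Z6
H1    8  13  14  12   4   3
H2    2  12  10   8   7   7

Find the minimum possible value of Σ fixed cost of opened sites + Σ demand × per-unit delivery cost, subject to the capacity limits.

Open {H1, H2}; cheapest assignment that respects the capacities:
  H1 (cap 26, load 22): Z2, Z5, Z6 — cost 8×13 + 9×4 + 5×3 = 155
  H2 (cap 22, load 21): Z1, Z3, Z4 — cost 5×2 + 4×10 + 12×8 = 146
  Shipping 301, fixed 504 → total 805.
  Any other capacity-feasible assignment to {H1, H2} ships for at least 301.
Total demand is 43 and no other set of sites has combined capacity ≥ 43, so {H1, H2} is the only feasible choice of open sites. Minimum: 805.

805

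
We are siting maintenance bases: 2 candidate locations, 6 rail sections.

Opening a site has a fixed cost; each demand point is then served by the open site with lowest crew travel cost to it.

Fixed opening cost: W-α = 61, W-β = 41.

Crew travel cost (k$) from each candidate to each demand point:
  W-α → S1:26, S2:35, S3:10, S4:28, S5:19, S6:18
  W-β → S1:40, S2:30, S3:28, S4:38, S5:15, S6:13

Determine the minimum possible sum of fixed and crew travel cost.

Open {W-α}: assign each demand point to its cheapest open site.
  S1→W-α 26, S2→W-α 35, S3→W-α 10, S4→W-α 28, S5→W-α 19, S6→W-α 18
  crew travel cost 136, fixed 61 → total 197.
Compare {W-β}: crew travel cost 164 + fixed 41 = 205.
Compare {W-α, W-β}: crew travel cost 122 + fixed 102 = 224.

197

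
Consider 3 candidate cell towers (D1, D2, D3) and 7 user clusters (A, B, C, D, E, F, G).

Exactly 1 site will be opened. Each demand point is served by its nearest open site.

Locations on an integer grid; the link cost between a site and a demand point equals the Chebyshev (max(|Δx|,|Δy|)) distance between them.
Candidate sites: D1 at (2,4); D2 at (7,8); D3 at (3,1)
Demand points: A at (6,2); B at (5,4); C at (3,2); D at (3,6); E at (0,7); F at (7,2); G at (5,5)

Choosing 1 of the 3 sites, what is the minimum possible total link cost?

Open {D1}.
  A→D1 4, B→D1 3, C→D1 2, D→D1 2, E→D1 3, F→D1 5, G→D1 3  ⇒ total 22.
Compare {D3}: total 26.
Compare {D2}: total 36.

22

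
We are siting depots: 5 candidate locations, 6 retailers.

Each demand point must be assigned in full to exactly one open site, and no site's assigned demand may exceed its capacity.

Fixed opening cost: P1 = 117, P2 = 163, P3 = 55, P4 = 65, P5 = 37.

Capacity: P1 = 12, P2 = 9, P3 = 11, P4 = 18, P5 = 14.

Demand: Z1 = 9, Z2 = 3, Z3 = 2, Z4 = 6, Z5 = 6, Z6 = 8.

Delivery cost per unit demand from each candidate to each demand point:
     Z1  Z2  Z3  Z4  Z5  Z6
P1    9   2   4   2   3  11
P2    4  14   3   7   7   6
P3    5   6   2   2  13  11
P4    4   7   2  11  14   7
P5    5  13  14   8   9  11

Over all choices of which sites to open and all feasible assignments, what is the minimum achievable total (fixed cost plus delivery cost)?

Open {P3, P4, P5}; cheapest assignment that respects the capacities:
  P3 (cap 11, load 11): Z2, Z3, Z4 — cost 3×6 + 2×2 + 6×2 = 34
  P4 (cap 18, load 17): Z1, Z6 — cost 9×4 + 8×7 = 92
  P5 (cap 14, load 6): Z5 — cost 6×9 = 54
  Shipping 180, fixed 157 → total 337.
  Any other capacity-feasible assignment to {P3, P4, P5} ships for at least 180.
Compare {P1, P3, P4}: its best feasible assignment gives total 369.
Compare {P1, P4, P5}: its best feasible assignment gives total 375.
Every other set of open sites that can feasibly serve all demand totals ≥ 369 even under its best assignment. Minimum: 337.

337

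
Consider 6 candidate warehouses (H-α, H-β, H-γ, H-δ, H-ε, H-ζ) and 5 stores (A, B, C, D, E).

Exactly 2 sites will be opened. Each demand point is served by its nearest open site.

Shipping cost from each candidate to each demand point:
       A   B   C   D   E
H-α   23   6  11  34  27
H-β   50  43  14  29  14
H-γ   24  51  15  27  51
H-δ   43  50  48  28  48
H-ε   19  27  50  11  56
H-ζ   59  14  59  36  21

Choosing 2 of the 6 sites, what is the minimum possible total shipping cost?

Open {H-α, H-ε}.
  A→H-ε 19, B→H-α 6, C→H-α 11, D→H-ε 11, E→H-α 27  ⇒ total 74.
Compare {H-α, H-β}: total 83.
Compare {H-β, H-ε}: total 85.
No size-2 selection does better; minimum is 74.

74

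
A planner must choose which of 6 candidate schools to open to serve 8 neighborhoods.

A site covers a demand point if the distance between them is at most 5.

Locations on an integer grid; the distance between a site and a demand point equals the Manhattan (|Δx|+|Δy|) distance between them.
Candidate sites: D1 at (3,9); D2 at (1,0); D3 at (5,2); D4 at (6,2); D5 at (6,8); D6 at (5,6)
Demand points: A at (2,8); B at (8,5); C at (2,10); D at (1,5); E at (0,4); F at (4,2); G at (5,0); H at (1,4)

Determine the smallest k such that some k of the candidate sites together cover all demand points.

Coverage sets (demand points within 5 of each site):
  D1: {A, C}
  D2: {D, E, F, G, H}
  D3: {F, G}
  D4: {B, F, G}
  D5: {A, B}
  D6: {A, B, D, F}
No 2 sites suffice: every size-2 union leaves at least one demand point uncovered.
But {D1, D2, D4} covers everything, so the minimum is 3.

3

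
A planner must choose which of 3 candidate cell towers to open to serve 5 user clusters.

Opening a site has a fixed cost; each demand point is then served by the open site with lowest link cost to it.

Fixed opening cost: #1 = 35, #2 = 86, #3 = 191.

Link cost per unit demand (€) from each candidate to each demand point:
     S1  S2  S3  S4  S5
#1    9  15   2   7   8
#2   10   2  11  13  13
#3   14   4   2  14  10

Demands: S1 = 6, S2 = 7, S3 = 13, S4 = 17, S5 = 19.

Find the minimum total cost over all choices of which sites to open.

Open {#1, #2}: assign each demand point to its cheapest open site.
  S1→#1 6×9=54, S2→#2 7×2=14, S3→#1 13×2=26, S4→#1 17×7=119, S5→#1 19×8=152
  link cost 365, fixed 121 → total 486.
Compare {#1}: link cost 456 + fixed 35 = 491.
Compare {#1, #3}: link cost 379 + fixed 226 = 605.
Compare {#1, #2, #3}: link cost 365 + fixed 312 = 677.
All other subsets cost ≥ 491. Minimum total cost: 486.

486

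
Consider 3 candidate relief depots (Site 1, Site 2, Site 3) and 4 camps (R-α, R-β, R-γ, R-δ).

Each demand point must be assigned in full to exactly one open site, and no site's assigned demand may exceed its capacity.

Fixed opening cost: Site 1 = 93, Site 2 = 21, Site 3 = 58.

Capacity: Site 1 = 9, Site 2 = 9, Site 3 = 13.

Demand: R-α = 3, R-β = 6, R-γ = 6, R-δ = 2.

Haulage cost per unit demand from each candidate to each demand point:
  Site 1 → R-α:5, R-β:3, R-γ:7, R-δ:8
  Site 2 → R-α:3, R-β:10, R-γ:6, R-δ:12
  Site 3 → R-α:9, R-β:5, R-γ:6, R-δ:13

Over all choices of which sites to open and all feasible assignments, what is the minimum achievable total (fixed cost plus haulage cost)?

178

Open {Site 2, Site 3}; cheapest assignment that respects the capacities:
  Site 2 (cap 9, load 5): R-α, R-δ — cost 3×3 + 2×12 = 33
  Site 3 (cap 13, load 12): R-β, R-γ — cost 6×5 + 6×6 = 66
  Shipping 99, fixed 79 → total 178.
  Any other capacity-feasible assignment to {Site 2, Site 3} ships for at least 99.
Compare {Site 1, Site 2}: its best feasible assignment gives total 193.
Compare {Site 1, Site 3}: its best feasible assignment gives total 246.
Every other set of open sites that can feasibly serve all demand totals ≥ 193 even under its best assignment. Minimum: 178.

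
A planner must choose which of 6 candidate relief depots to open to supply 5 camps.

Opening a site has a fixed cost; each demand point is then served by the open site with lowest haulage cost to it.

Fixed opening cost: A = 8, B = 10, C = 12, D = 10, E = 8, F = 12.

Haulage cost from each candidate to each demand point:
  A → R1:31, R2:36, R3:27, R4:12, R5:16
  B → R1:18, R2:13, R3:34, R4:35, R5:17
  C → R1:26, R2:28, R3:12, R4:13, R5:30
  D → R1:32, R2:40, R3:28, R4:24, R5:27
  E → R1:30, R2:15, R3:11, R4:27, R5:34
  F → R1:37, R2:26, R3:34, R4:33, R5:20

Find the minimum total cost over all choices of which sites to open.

95

Open {B, C}: assign each demand point to its cheapest open site.
  R1→B 18, R2→B 13, R3→C 12, R4→C 13, R5→B 17
  haulage cost 73, fixed 22 → total 95.
Compare {A, B, E}: haulage cost 70 + fixed 26 = 96.
Compare {A, E}: haulage cost 84 + fixed 16 = 100.
Compare {A, B, C}: haulage cost 71 + fixed 30 = 101.
All other subsets cost ≥ 96. Minimum total cost: 95.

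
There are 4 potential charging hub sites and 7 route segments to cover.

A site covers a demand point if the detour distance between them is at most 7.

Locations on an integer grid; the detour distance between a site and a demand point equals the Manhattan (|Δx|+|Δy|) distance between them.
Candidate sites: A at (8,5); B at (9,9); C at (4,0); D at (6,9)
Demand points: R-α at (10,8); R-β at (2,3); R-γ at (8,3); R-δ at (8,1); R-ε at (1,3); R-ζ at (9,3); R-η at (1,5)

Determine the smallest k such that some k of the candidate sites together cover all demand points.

2

Coverage sets (demand points within 7 of each site):
  A: {R-α, R-γ, R-δ, R-ζ, R-η}
  B: {R-α, R-γ, R-ζ}
  C: {R-β, R-γ, R-δ, R-ε}
  D: {R-α}
No single site covers all 7 demand points.
But {A, C} covers everything, so the minimum is 2.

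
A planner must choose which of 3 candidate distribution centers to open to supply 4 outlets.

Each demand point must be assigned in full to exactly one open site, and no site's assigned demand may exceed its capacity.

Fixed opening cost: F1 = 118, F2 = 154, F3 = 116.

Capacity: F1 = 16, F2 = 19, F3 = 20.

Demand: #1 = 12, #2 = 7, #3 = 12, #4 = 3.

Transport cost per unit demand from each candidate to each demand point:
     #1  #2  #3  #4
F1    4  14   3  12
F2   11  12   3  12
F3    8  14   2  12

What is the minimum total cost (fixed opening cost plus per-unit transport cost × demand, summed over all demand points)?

440

Open {F1, F3}; cheapest assignment that respects the capacities:
  F1 (cap 16, load 15): #1, #4 — cost 12×4 + 3×12 = 84
  F3 (cap 20, load 19): #2, #3 — cost 7×14 + 12×2 = 122
  Shipping 206, fixed 234 → total 440.
  Any other capacity-feasible assignment to {F1, F3} ships for at least 206.
Compare {F1, F2}: its best feasible assignment gives total 476.
Compare {F2, F3}: its best feasible assignment gives total 522.
Every other set of open sites that can feasibly serve all demand totals ≥ 476 even under its best assignment. Minimum: 440.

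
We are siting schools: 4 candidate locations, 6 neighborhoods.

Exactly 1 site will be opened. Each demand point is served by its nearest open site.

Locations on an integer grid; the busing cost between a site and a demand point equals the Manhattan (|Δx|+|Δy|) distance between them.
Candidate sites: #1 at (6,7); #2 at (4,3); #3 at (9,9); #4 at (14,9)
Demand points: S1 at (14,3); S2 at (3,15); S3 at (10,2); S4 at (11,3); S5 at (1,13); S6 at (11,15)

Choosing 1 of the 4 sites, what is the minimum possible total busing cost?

Open {#3}.
  S1→#3 11, S2→#3 12, S3→#3 8, S4→#3 8, S5→#3 12, S6→#3 8  ⇒ total 59.
Compare {#1}: total 65.
Compare {#2}: total 69.
No size-1 selection does better; minimum is 59.

59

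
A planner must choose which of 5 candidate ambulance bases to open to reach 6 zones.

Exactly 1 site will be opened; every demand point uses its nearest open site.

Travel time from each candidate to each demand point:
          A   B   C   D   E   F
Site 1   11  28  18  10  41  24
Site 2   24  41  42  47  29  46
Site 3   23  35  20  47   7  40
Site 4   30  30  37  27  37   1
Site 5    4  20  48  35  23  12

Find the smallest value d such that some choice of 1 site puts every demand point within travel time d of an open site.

37

Open {Site 4}.
  Farthest demand point is C at travel time 37 (to Site 4); all others are ≤ 37.
With {Site 1} the worst case is 41.
With {Site 2} the worst case is 47.
No size-1 selection achieves below 37.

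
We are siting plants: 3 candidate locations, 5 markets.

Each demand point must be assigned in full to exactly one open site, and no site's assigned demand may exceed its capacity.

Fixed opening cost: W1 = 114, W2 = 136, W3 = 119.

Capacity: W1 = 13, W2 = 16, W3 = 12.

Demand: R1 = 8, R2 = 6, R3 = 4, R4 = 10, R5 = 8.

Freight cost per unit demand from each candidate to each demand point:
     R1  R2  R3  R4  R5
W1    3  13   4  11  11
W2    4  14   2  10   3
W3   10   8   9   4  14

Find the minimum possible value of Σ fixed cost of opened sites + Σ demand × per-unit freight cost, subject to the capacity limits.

Open {W1, W2, W3}; cheapest assignment that respects the capacities:
  W1 (cap 13, load 12): R1, R3 — cost 8×3 + 4×4 = 40
  W2 (cap 16, load 14): R2, R5 — cost 6×14 + 8×3 = 108
  W3 (cap 12, load 10): R4 — cost 10×4 = 40
  Shipping 188, fixed 369 → total 557.
  Any other capacity-feasible assignment to {W1, W2, W3} ships for at least 188.
Total demand is 36 and no other set of sites has combined capacity ≥ 36, so {W1, W2, W3} is the only feasible choice of open sites. Minimum: 557.

557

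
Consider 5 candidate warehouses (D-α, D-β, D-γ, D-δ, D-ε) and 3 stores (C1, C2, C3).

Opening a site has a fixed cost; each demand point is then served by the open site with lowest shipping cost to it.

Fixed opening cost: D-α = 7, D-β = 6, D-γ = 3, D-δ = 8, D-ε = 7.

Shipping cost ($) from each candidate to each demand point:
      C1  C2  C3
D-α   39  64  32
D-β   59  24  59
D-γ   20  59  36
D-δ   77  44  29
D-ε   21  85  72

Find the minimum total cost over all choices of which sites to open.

Open {D-β, D-γ}: assign each demand point to its cheapest open site.
  C1→D-γ 20, C2→D-β 24, C3→D-γ 36
  shipping cost 80, fixed 9 → total 89.
Compare {D-β, D-γ, D-δ}: shipping cost 73 + fixed 17 = 90.
Compare {D-α, D-β, D-γ}: shipping cost 76 + fixed 16 = 92.
Compare {D-β, D-δ, D-ε}: shipping cost 74 + fixed 21 = 95.
All other subsets cost ≥ 90. Minimum total cost: 89.

89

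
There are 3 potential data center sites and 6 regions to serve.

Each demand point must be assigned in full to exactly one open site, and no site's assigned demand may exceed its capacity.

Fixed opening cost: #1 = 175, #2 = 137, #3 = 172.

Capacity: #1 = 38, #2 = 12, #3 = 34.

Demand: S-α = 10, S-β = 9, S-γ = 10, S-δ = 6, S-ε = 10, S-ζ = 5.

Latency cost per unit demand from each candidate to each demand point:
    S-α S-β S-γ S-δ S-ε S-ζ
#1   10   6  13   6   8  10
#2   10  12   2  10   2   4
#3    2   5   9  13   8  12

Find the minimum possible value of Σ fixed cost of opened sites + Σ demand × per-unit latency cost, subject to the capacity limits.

Open {#1, #3}; cheapest assignment that respects the capacities:
  #1 (cap 38, load 21): S-δ, S-ε, S-ζ — cost 6×6 + 10×8 + 5×10 = 166
  #3 (cap 34, load 29): S-α, S-β, S-γ — cost 10×2 + 9×5 + 10×9 = 155
  Shipping 321, fixed 347 → total 668.
  Any other capacity-feasible assignment to {#1, #3} ships for at least 321.
Compare {#1, #2, #3}: its best feasible assignment gives total 735.
Every other set of open sites that can feasibly serve all demand totals ≥ 735 even under its best assignment. Minimum: 668.

668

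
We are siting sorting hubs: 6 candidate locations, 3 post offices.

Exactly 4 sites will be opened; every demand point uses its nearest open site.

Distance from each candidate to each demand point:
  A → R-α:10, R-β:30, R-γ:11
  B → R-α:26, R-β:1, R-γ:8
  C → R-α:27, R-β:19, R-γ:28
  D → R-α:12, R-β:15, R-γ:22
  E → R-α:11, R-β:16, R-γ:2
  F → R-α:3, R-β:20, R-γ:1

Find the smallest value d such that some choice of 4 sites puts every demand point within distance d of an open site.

3

Open {A, B, C, F}.
  Farthest demand point is R-α at distance 3 (to F); all others are ≤ 3.
With {A, B, D, F} the worst case is 3.
With {A, B, E, F} the worst case is 3.
No size-4 selection achieves below 3.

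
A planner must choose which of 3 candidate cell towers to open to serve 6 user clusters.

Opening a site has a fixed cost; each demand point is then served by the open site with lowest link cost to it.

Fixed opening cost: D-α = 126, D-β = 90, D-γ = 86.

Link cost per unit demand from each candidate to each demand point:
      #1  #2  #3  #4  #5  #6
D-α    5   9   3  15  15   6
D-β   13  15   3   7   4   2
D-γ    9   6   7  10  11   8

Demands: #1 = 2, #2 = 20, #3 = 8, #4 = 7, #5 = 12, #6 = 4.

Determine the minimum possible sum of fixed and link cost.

Open {D-β, D-γ}: assign each demand point to its cheapest open site.
  #1→D-γ 2×9=18, #2→D-γ 20×6=120, #3→D-β 8×3=24, #4→D-β 7×7=49, #5→D-β 12×4=48, #6→D-β 4×2=8
  link cost 267, fixed 176 → total 443.
Compare {D-γ}: link cost 428 + fixed 86 = 514.
Compare {D-α, D-β}: link cost 319 + fixed 216 = 535.
Compare {D-β}: link cost 455 + fixed 90 = 545.
All other subsets cost ≥ 514. Minimum total cost: 443.

443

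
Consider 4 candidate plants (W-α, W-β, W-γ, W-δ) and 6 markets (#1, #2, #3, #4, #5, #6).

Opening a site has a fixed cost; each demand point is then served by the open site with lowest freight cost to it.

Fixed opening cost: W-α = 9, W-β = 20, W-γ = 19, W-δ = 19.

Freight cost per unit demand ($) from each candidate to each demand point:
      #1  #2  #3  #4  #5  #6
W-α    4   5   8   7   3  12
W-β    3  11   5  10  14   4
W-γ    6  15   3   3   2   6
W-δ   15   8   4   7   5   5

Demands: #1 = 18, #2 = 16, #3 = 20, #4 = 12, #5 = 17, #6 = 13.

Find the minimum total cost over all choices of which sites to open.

Open {W-α, W-β, W-γ}: assign each demand point to its cheapest open site.
  #1→W-β 18×3=54, #2→W-α 16×5=80, #3→W-γ 20×3=60, #4→W-γ 12×3=36, #5→W-γ 17×2=34, #6→W-β 13×4=52
  freight cost 316, fixed 48 → total 364.
Compare {W-α, W-β, W-γ, W-δ}: freight cost 316 + fixed 67 = 383.
Compare {W-α, W-γ}: freight cost 360 + fixed 28 = 388.
Compare {W-α, W-γ, W-δ}: freight cost 347 + fixed 47 = 394.
All other subsets cost ≥ 383. Minimum total cost: 364.

364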